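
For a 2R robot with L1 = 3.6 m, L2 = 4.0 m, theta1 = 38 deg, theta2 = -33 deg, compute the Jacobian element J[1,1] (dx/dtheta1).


J[1,1] = -L1*sin(t1) - L2*sin(t1+t2)
= -3.6*sin(38) - 4.0*sin(5)
= -2.565


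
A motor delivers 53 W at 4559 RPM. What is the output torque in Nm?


omega = 4559 * 2*pi/60 = 477.4174 rad/s
tau = P / omega = 53 / 477.4174
= 0.111 Nm


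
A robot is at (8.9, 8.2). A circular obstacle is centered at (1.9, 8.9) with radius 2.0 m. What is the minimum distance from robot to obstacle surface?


center_dist = sqrt((8.9-1.9)^2 + (8.2-8.9)^2)
= sqrt(49.0 + 0.49)
= 7.0349
min_dist = center_dist - radius = 7.0349 - 2.0 = 5.0349 m


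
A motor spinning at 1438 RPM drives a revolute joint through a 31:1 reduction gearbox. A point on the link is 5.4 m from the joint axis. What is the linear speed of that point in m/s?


omega_motor = 1438 * 2*pi/60 = 150.587 rad/s
omega_joint = omega_motor / 31 = 4.8576 rad/s
v = omega_joint * r = 4.8576 * 5.4
= 26.2313 m/s


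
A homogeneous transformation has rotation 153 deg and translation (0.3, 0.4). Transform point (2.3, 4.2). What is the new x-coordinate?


x' = cos(theta)*px - sin(theta)*py + tx
= -0.891*2.3 - 0.454*4.2 + 0.3
= -3.6561


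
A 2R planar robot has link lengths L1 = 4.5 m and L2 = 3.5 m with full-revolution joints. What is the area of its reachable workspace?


r_max = L1 + L2 = 8.0 m
r_min = |L1 - L2| = 1.0 m
Area = pi*(r_max^2 - r_min^2)
= pi*(64.0 - 1.0)
= pi * 63.0
= 197.9203 m^2


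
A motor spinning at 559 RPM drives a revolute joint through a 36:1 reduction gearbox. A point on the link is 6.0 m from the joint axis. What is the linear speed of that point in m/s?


omega_motor = 559 * 2*pi/60 = 58.5383 rad/s
omega_joint = omega_motor / 36 = 1.6261 rad/s
v = omega_joint * r = 1.6261 * 6.0
= 9.7564 m/s


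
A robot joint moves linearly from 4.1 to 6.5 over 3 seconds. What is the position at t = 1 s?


s = t/T = 1/3 = 0.3333
p(t) = p0 + (pf-p0)*s
= 4.1 + (6.5 - 4.1) * 0.3333
= 4.9


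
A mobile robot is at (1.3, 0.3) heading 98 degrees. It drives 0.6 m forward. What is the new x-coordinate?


x_new = x0 + d*cos(theta)
= 1.3 + 0.6*cos(98)
= 1.3 + -0.0835
= 1.2165


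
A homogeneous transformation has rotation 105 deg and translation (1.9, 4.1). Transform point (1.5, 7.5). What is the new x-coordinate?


x' = cos(theta)*px - sin(theta)*py + tx
= -0.2588*1.5 - 0.9659*7.5 + 1.9
= -5.7327


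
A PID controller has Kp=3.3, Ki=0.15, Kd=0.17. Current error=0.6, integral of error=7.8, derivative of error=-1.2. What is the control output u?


u = Kp*e + Ki*int(e) + Kd*de/dt
= 3.3*0.6 + 0.15*7.8 + 0.17*(-1.2)
= 1.98 + 1.17 + -0.204
= 2.946


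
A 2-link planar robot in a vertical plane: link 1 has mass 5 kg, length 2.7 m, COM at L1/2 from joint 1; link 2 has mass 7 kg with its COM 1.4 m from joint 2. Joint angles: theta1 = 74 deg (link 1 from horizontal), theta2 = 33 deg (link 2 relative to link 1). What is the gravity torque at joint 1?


Horizontal distance from joint 1 to link-1 COM:
  x_c1 = (L1/2)*cos(t1) = 1.35 * 0.2756 = 0.3721 m
Horizontal distance from joint 1 to link-2 COM:
  x_c2 = L1*cos(t1) + Lc2*cos(t1+t2)
       = 2.7*0.2756 + 1.4*-0.2924 = 0.3349 m
tau1 = m1*g*x_c1 + m2*g*x_c2
     = 5*9.81*0.3721 + 7*9.81*0.3349
     = 18.252 + 22.9976
     = 41.2496 Nm


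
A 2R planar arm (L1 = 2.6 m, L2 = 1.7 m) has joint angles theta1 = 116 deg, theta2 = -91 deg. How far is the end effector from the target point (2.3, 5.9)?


End effector via forward kinematics:
x = L1*cos(t1) + L2*cos(t1+t2) = 0.401
y = L1*sin(t1) + L2*sin(t1+t2) = 3.0553
Distance to target:
d = sqrt((2.3 - 0.401)^2 + (5.9 - 3.0553)^2)
= sqrt(3.6064 + 8.0922)
= 3.4203 m


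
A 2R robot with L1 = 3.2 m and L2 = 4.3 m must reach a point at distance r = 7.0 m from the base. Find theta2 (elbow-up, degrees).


cos(theta2) = (r^2 - L1^2 - L2^2) / (2*L1*L2)
cos(theta2) = (49.0 - 10.24 - 18.49) / 27.52
cos(theta2) = 0.736555
theta2 = 42.5612 degrees


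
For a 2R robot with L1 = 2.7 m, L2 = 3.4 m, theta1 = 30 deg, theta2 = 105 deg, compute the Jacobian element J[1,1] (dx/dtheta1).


J[1,1] = -L1*sin(t1) - L2*sin(t1+t2)
= -2.7*sin(30) - 3.4*sin(135)
= -3.7542


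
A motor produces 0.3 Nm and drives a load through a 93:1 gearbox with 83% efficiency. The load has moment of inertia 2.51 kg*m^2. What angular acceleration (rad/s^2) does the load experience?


tau_out = tau_motor * N * eta
= 0.3 * 93 * 0.83 = 23.157 Nm
alpha = tau_out / I = 23.157 / 2.51
= 9.2259 rad/s^2


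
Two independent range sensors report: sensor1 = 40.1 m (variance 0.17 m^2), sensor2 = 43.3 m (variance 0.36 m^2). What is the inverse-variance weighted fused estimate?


w1 = (1/var1) / (1/var1 + 1/var2)
   = 5.8824 / (5.8824 + 2.7778) = 0.6792
w2 = 1 - w1 = 0.3208
fused = w1*s1 + w2*s2 = 27.2377 + 13.8887
= 41.1264 m


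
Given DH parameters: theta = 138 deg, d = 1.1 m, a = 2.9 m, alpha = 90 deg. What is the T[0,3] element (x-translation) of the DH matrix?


T[0,3] = a * cos(theta)
= 2.9 * cos(138 deg)
= 2.9 * -0.7431
= -2.1551


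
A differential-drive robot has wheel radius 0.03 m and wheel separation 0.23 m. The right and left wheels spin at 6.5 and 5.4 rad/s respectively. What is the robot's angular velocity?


vR = r*wR = 0.03*6.5 = 0.195 m/s
vL = r*wL = 0.03*5.4 = 0.162 m/s
v = (vR+vL)/2 = 0.1785 m/s
omega = (vR-vL)/L = 0.1435 rad/s
angular velocity = 0.1435 rad/s


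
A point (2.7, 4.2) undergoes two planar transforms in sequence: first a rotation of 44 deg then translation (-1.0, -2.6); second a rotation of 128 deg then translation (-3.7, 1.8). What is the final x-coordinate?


After transform 1:
x1 = cos(44)*2.7 - sin(44)*4.2 + -1.0 = -1.9753
y1 = sin(44)*2.7 + cos(44)*4.2 + -2.6 = 2.2968
After transform 2:
x2 = cos(128)*-1.9753 - sin(128)*2.2968 + -3.7
= -4.2938


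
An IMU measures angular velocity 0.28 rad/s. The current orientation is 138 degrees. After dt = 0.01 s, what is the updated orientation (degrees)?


delta_theta = w * dt = 0.28 * 0.01 = 0.0028 rad
= 0.1604 deg
theta_new = 138 + 0.1604 = 138.1604 deg


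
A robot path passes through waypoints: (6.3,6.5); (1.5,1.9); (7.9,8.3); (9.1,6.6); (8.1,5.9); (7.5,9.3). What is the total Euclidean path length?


Segment lengths:
  seg1 = sqrt((-4.8)^2 + (-4.6)^2) = 6.6483
  seg2 = sqrt((6.4)^2 + (6.4)^2) = 9.051
  seg3 = sqrt((1.2)^2 + (-1.7)^2) = 2.0809
  seg4 = sqrt((-1.0)^2 + (-0.7)^2) = 1.2207
  seg5 = sqrt((-0.6)^2 + (3.4)^2) = 3.4525
Total = 22.4533


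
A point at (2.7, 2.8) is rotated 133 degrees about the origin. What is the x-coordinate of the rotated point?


x' = x*cos(theta) - y*sin(theta)
cos(133 deg) = -0.682, sin(133 deg) = 0.7314
x' = 2.7 * -0.682 - 2.8 * 0.7314
= -1.8414 - 2.0478
= -3.8892


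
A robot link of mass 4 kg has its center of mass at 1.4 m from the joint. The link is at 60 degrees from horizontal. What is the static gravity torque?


tau = m*g*L*cos(angle)
= 4 * 9.81 * 1.4 * cos(60 deg)
= 4 * 9.81 * 1.4 * 0.5
= 27.468 Nm


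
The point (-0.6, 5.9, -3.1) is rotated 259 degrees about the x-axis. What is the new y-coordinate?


Rotation about x-axis: y' = y*cos(theta) - z*sin(theta)
= 5.9 * -0.1908 - -3.1 * -0.9816
= -4.1688


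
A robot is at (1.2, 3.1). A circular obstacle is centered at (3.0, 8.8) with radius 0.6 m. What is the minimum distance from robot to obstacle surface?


center_dist = sqrt((1.2-3.0)^2 + (3.1-8.8)^2)
= sqrt(3.24 + 32.49)
= 5.9775
min_dist = center_dist - radius = 5.9775 - 0.6 = 5.3775 m


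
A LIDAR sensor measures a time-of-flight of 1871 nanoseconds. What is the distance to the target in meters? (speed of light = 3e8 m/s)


tof = 1871 ns = 1.871e-06 s
dist = c * tof / 2
= 3e8 * 1.871e-06 / 2
= 280.65 m


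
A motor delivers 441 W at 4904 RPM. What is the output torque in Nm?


omega = 4904 * 2*pi/60 = 513.5457 rad/s
tau = P / omega = 441 / 513.5457
= 0.8587 Nm


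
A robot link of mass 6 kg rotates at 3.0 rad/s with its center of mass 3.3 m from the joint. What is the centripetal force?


F = m * omega^2 * r
= 6 * 3.0^2 * 3.3
= 6 * 9.0 * 3.3
= 178.2 N


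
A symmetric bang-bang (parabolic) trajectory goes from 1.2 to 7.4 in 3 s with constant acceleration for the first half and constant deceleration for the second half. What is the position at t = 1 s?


Symmetric rest-to-rest: each phase covers (pf-p0)/2 in time T/2. 0.5*a*(T/2)^2 = (pf-p0)/2 => a = 4*(pf-p0)/T^2
a = 4*(7.4-1.2)/3^2 = 2.7556
t = 1 is in the acceleration phase (t <= T/2).
p = p0 + 0.5*a*t^2 = 1.2 + 0.5*2.7556*1^2
= 2.5778


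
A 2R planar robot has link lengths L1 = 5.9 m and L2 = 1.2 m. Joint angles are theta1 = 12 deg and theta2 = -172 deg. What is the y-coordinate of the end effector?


Convert angles to radians: theta1 = 0.2094, theta2 = -3.002
y = L1*sin(theta1) + L2*sin(theta1+theta2)
y = 1.2267 + -0.4104
y = 0.8163


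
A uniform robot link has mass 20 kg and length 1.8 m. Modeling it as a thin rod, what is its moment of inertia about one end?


I = (1/3) * m * L^2
= (1/3) * 20 * 1.8^2
= 0.333333 * 20 * 3.24
= 21.6 kg*m^2


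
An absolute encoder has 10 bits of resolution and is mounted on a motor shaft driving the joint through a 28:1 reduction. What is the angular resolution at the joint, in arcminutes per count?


counts = 2^10 = 1024
effective counts at joint = 1024 * 28 = 28672
resolution = 360*60 / 28672
= 0.7533 arcmin/count


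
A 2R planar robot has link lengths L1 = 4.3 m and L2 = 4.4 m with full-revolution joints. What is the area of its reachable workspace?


r_max = L1 + L2 = 8.7 m
r_min = |L1 - L2| = 0.1 m
Area = pi*(r_max^2 - r_min^2)
= pi*(75.69 - 0.01)
= pi * 75.68
= 237.7557 m^2


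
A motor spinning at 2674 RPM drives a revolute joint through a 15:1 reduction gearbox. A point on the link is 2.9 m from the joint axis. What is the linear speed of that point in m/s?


omega_motor = 2674 * 2*pi/60 = 280.0206 rad/s
omega_joint = omega_motor / 15 = 18.668 rad/s
v = omega_joint * r = 18.668 * 2.9
= 54.1373 m/s


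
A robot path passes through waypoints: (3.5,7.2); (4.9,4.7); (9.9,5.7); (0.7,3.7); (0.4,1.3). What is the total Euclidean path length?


Segment lengths:
  seg1 = sqrt((1.4)^2 + (-2.5)^2) = 2.8653
  seg2 = sqrt((5.0)^2 + (1.0)^2) = 5.099
  seg3 = sqrt((-9.2)^2 + (-2.0)^2) = 9.4149
  seg4 = sqrt((-0.3)^2 + (-2.4)^2) = 2.4187
Total = 19.7979


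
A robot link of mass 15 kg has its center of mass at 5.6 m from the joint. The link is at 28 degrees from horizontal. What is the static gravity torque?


tau = m*g*L*cos(angle)
= 15 * 9.81 * 5.6 * cos(28 deg)
= 15 * 9.81 * 5.6 * 0.8829
= 727.5841 Nm


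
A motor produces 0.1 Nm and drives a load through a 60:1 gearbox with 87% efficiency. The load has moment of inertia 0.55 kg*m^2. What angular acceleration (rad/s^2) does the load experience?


tau_out = tau_motor * N * eta
= 0.1 * 60 * 0.87 = 5.22 Nm
alpha = tau_out / I = 5.22 / 0.55
= 9.4909 rad/s^2


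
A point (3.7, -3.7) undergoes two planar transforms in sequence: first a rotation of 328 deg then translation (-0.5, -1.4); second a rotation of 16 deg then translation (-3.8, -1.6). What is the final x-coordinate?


After transform 1:
x1 = cos(328)*3.7 - sin(328)*-3.7 + -0.5 = 0.6771
y1 = sin(328)*3.7 + cos(328)*-3.7 + -1.4 = -6.4985
After transform 2:
x2 = cos(16)*0.6771 - sin(16)*-6.4985 + -3.8
= -1.3579


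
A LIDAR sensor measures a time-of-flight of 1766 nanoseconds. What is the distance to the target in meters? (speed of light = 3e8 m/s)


tof = 1766 ns = 1.766e-06 s
dist = c * tof / 2
= 3e8 * 1.766e-06 / 2
= 264.9 m


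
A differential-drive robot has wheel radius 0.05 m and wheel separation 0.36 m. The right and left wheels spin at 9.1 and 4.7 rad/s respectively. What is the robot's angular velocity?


vR = r*wR = 0.05*9.1 = 0.455 m/s
vL = r*wL = 0.05*4.7 = 0.235 m/s
v = (vR+vL)/2 = 0.345 m/s
omega = (vR-vL)/L = 0.6111 rad/s
angular velocity = 0.6111 rad/s


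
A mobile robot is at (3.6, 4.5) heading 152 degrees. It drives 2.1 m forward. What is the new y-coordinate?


y_new = y0 + d*sin(theta)
= 4.5 + 2.1*sin(152)
= 4.5 + 0.9859
= 5.4859


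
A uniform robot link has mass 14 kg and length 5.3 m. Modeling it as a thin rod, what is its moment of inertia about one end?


I = (1/3) * m * L^2
= (1/3) * 14 * 5.3^2
= 0.333333 * 14 * 28.09
= 131.0867 kg*m^2


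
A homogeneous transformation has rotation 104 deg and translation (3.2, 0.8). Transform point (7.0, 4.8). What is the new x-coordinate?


x' = cos(theta)*px - sin(theta)*py + tx
= -0.2419*7.0 - 0.9703*4.8 + 3.2
= -3.1509


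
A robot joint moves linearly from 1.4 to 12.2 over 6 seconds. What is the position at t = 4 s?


s = t/T = 4/6 = 0.6667
p(t) = p0 + (pf-p0)*s
= 1.4 + (12.2 - 1.4) * 0.6667
= 8.6


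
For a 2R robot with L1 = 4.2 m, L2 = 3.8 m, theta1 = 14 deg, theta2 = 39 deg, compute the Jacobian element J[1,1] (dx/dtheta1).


J[1,1] = -L1*sin(t1) - L2*sin(t1+t2)
= -4.2*sin(14) - 3.8*sin(53)
= -4.0509


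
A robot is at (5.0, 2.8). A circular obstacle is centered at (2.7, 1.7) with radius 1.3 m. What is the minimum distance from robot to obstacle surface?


center_dist = sqrt((5.0-2.7)^2 + (2.8-1.7)^2)
= sqrt(5.29 + 1.21)
= 2.5495
min_dist = center_dist - radius = 2.5495 - 1.3 = 1.2495 m


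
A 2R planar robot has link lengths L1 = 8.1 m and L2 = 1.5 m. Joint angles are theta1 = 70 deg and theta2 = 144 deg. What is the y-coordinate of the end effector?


Convert angles to radians: theta1 = 1.2217, theta2 = 2.5133
y = L1*sin(theta1) + L2*sin(theta1+theta2)
y = 7.6115 + -0.8388
y = 6.7727


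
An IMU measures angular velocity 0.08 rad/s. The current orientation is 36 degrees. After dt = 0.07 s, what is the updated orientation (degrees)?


delta_theta = w * dt = 0.08 * 0.07 = 0.0056 rad
= 0.3209 deg
theta_new = 36 + 0.3209 = 36.3209 deg


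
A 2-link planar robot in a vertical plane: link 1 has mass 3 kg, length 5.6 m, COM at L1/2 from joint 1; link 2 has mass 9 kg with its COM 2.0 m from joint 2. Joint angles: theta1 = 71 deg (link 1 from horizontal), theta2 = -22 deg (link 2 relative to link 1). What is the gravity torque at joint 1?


Horizontal distance from joint 1 to link-1 COM:
  x_c1 = (L1/2)*cos(t1) = 2.8 * 0.3256 = 0.9116 m
Horizontal distance from joint 1 to link-2 COM:
  x_c2 = L1*cos(t1) + Lc2*cos(t1+t2)
       = 5.6*0.3256 + 2.0*0.6561 = 3.1353 m
tau1 = m1*g*x_c1 + m2*g*x_c2
     = 3*9.81*0.9116 + 9*9.81*3.1353
     = 26.8281 + 276.8156
     = 303.6437 Nm


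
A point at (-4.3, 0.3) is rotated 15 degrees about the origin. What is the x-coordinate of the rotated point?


x' = x*cos(theta) - y*sin(theta)
cos(15 deg) = 0.9659, sin(15 deg) = 0.2588
x' = -4.3 * 0.9659 - 0.3 * 0.2588
= -4.1535 - 0.0776
= -4.2311


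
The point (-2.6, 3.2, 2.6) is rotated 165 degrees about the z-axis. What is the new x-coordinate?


Rotation about z-axis: x' = x*cos(theta) - y*sin(theta)
= -2.6 * -0.9659 - 3.2 * 0.2588
= 1.6832


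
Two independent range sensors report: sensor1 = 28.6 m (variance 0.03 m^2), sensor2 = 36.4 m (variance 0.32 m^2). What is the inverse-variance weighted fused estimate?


w1 = (1/var1) / (1/var1 + 1/var2)
   = 33.3333 / (33.3333 + 3.125) = 0.9143
w2 = 1 - w1 = 0.0857
fused = w1*s1 + w2*s2 = 26.1486 + 3.12
= 29.2686 m


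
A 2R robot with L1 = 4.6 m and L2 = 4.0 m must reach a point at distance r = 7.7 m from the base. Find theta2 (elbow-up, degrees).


cos(theta2) = (r^2 - L1^2 - L2^2) / (2*L1*L2)
cos(theta2) = (59.29 - 21.16 - 16.0) / 36.8
cos(theta2) = 0.601359
theta2 = 53.0327 degrees


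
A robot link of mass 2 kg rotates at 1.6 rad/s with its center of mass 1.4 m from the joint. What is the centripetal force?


F = m * omega^2 * r
= 2 * 1.6^2 * 1.4
= 2 * 2.56 * 1.4
= 7.168 N


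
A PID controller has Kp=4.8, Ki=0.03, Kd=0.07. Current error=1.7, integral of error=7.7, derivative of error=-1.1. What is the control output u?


u = Kp*e + Ki*int(e) + Kd*de/dt
= 4.8*1.7 + 0.03*7.7 + 0.07*(-1.1)
= 8.16 + 0.231 + -0.077
= 8.314


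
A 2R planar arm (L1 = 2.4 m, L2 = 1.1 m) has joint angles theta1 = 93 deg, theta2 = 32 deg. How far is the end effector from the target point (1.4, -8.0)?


End effector via forward kinematics:
x = L1*cos(t1) + L2*cos(t1+t2) = -0.7565
y = L1*sin(t1) + L2*sin(t1+t2) = 3.2978
Distance to target:
d = sqrt((1.4 - -0.7565)^2 + (-8.0 - 3.2978)^2)
= sqrt(4.6507 + 127.6398)
= 11.5018 m


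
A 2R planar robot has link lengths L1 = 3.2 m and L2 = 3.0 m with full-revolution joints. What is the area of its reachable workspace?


r_max = L1 + L2 = 6.2 m
r_min = |L1 - L2| = 0.2 m
Area = pi*(r_max^2 - r_min^2)
= pi*(38.44 - 0.04)
= pi * 38.4
= 120.6372 m^2


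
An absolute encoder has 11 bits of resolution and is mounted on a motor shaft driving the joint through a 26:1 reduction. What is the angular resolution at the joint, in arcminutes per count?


counts = 2^11 = 2048
effective counts at joint = 2048 * 26 = 53248
resolution = 360*60 / 53248
= 0.4056 arcmin/count


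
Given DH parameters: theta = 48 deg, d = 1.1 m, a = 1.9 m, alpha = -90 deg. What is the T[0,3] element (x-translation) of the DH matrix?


T[0,3] = a * cos(theta)
= 1.9 * cos(48 deg)
= 1.9 * 0.6691
= 1.2713


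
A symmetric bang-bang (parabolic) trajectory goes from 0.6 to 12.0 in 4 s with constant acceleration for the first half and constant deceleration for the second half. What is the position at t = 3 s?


Symmetric rest-to-rest: each phase covers (pf-p0)/2 in time T/2. 0.5*a*(T/2)^2 = (pf-p0)/2 => a = 4*(pf-p0)/T^2
a = 4*(12.0-0.6)/4^2 = 2.85
t = 3 is in the deceleration phase (t > T/2).
p = pf - 0.5*a*(T-t)^2 = 12.0 - 0.5*2.85*1^2
= 10.575


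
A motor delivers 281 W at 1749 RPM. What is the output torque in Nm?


omega = 1749 * 2*pi/60 = 183.1549 rad/s
tau = P / omega = 281 / 183.1549
= 1.5342 Nm


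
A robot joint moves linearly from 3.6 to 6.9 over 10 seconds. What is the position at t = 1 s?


s = t/T = 1/10 = 0.1
p(t) = p0 + (pf-p0)*s
= 3.6 + (6.9 - 3.6) * 0.1
= 3.93


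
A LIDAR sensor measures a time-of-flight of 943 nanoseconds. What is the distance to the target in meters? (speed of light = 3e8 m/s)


tof = 943 ns = 9.43e-07 s
dist = c * tof / 2
= 3e8 * 9.43e-07 / 2
= 141.45 m


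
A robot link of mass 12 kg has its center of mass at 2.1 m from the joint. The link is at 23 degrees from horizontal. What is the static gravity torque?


tau = m*g*L*cos(angle)
= 12 * 9.81 * 2.1 * cos(23 deg)
= 12 * 9.81 * 2.1 * 0.9205
= 227.5598 Nm


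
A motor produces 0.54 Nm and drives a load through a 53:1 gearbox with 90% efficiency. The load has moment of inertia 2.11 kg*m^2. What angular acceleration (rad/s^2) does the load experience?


tau_out = tau_motor * N * eta
= 0.54 * 53 * 0.9 = 25.758 Nm
alpha = tau_out / I = 25.758 / 2.11
= 12.2076 rad/s^2


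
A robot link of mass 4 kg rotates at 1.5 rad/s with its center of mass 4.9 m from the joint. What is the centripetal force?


F = m * omega^2 * r
= 4 * 1.5^2 * 4.9
= 4 * 2.25 * 4.9
= 44.1 N


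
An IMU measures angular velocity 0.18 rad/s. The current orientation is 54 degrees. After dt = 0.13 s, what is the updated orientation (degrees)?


delta_theta = w * dt = 0.18 * 0.13 = 0.0234 rad
= 1.3407 deg
theta_new = 54 + 1.3407 = 55.3407 deg


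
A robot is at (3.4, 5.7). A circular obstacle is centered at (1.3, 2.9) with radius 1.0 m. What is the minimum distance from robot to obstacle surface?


center_dist = sqrt((3.4-1.3)^2 + (5.7-2.9)^2)
= sqrt(4.41 + 7.84)
= 3.5
min_dist = center_dist - radius = 3.5 - 1.0 = 2.5 m


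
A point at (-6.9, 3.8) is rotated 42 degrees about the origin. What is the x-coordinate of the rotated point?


x' = x*cos(theta) - y*sin(theta)
cos(42 deg) = 0.7431, sin(42 deg) = 0.6691
x' = -6.9 * 0.7431 - 3.8 * 0.6691
= -5.1277 - 2.5427
= -7.6704


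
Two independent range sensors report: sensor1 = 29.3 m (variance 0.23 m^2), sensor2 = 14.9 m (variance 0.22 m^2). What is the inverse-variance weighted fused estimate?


w1 = (1/var1) / (1/var1 + 1/var2)
   = 4.3478 / (4.3478 + 4.5455) = 0.4889
w2 = 1 - w1 = 0.5111
fused = w1*s1 + w2*s2 = 14.3244 + 7.6156
= 21.94 m


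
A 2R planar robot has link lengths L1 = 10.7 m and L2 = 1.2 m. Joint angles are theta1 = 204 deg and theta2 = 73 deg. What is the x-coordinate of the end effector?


Convert angles to radians: theta1 = 3.5605, theta2 = 1.2741
x = L1*cos(theta1) + L2*cos(theta1+theta2)
x = -9.7749 + 0.1462
x = -9.6287


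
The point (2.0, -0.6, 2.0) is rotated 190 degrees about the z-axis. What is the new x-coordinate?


Rotation about z-axis: x' = x*cos(theta) - y*sin(theta)
= 2.0 * -0.9848 - -0.6 * -0.1736
= -2.0738


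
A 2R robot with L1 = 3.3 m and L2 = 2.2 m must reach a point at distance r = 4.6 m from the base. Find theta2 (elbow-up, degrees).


cos(theta2) = (r^2 - L1^2 - L2^2) / (2*L1*L2)
cos(theta2) = (21.16 - 10.89 - 4.84) / 14.52
cos(theta2) = 0.373967
theta2 = 68.0395 degrees


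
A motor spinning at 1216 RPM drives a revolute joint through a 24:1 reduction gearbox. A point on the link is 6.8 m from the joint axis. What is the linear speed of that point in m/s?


omega_motor = 1216 * 2*pi/60 = 127.3392 rad/s
omega_joint = omega_motor / 24 = 5.3058 rad/s
v = omega_joint * r = 5.3058 * 6.8
= 36.0794 m/s


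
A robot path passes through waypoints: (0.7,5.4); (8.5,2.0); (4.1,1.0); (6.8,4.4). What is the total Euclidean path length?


Segment lengths:
  seg1 = sqrt((7.8)^2 + (-3.4)^2) = 8.5088
  seg2 = sqrt((-4.4)^2 + (-1.0)^2) = 4.5122
  seg3 = sqrt((2.7)^2 + (3.4)^2) = 4.3417
Total = 17.3627


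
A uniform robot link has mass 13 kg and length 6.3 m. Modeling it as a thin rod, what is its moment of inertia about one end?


I = (1/3) * m * L^2
= (1/3) * 13 * 6.3^2
= 0.333333 * 13 * 39.69
= 171.99 kg*m^2


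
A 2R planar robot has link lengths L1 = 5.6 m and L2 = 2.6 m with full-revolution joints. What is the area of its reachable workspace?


r_max = L1 + L2 = 8.2 m
r_min = |L1 - L2| = 3.0 m
Area = pi*(r_max^2 - r_min^2)
= pi*(67.24 - 9.0)
= pi * 58.24
= 182.9664 m^2


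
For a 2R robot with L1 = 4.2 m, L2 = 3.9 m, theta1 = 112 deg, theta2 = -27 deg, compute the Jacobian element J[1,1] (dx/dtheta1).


J[1,1] = -L1*sin(t1) - L2*sin(t1+t2)
= -4.2*sin(112) - 3.9*sin(85)
= -7.7793


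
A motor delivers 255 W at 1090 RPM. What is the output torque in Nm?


omega = 1090 * 2*pi/60 = 114.1445 rad/s
tau = P / omega = 255 / 114.1445
= 2.234 Nm


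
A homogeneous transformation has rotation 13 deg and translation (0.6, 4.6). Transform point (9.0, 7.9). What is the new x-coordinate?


x' = cos(theta)*px - sin(theta)*py + tx
= 0.9744*9.0 - 0.225*7.9 + 0.6
= 7.5922


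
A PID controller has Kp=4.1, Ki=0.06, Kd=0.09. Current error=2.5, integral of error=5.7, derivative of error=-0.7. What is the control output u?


u = Kp*e + Ki*int(e) + Kd*de/dt
= 4.1*2.5 + 0.06*5.7 + 0.09*(-0.7)
= 10.25 + 0.342 + -0.063
= 10.529


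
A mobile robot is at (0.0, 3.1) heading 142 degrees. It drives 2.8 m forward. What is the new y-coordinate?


y_new = y0 + d*sin(theta)
= 3.1 + 2.8*sin(142)
= 3.1 + 1.7239
= 4.8239


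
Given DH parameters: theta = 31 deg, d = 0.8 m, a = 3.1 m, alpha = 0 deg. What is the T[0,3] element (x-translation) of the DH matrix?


T[0,3] = a * cos(theta)
= 3.1 * cos(31 deg)
= 3.1 * 0.8572
= 2.6572


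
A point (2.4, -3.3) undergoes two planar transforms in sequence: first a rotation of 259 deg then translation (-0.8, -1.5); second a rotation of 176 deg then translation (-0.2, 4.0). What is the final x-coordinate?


After transform 1:
x1 = cos(259)*2.4 - sin(259)*-3.3 + -0.8 = -4.4973
y1 = sin(259)*2.4 + cos(259)*-3.3 + -1.5 = -3.2262
After transform 2:
x2 = cos(176)*-4.4973 - sin(176)*-3.2262 + -0.2
= 4.5114


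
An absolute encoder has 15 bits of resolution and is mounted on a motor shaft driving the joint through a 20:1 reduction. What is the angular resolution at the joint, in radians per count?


counts = 2^15 = 32768
effective counts at joint = 32768 * 20 = 655360
resolution = 2*pi / 655360
= 9.5874e-06 rad/count


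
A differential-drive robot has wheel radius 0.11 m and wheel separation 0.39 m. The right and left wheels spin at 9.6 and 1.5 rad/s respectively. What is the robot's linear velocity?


vR = r*wR = 0.11*9.6 = 1.056 m/s
vL = r*wL = 0.11*1.5 = 0.165 m/s
v = (vR+vL)/2 = 0.6105 m/s
omega = (vR-vL)/L = 2.2846 rad/s
linear velocity = 0.6105 m/s


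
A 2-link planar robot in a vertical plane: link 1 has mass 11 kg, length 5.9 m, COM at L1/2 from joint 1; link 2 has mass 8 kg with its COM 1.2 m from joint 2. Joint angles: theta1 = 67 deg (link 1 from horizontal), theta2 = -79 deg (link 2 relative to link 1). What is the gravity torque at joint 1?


Horizontal distance from joint 1 to link-1 COM:
  x_c1 = (L1/2)*cos(t1) = 2.95 * 0.3907 = 1.1527 m
Horizontal distance from joint 1 to link-2 COM:
  x_c2 = L1*cos(t1) + Lc2*cos(t1+t2)
       = 5.9*0.3907 + 1.2*0.9781 = 3.4791 m
tau1 = m1*g*x_c1 + m2*g*x_c2
     = 11*9.81*1.1527 + 8*9.81*3.4791
     = 124.3832 + 273.039
     = 397.4222 Nm


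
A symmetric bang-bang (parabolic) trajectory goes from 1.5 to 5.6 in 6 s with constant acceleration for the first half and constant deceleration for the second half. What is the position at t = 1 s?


Symmetric rest-to-rest: each phase covers (pf-p0)/2 in time T/2. 0.5*a*(T/2)^2 = (pf-p0)/2 => a = 4*(pf-p0)/T^2
a = 4*(5.6-1.5)/6^2 = 0.4556
t = 1 is in the acceleration phase (t <= T/2).
p = p0 + 0.5*a*t^2 = 1.5 + 0.5*0.4556*1^2
= 1.7278


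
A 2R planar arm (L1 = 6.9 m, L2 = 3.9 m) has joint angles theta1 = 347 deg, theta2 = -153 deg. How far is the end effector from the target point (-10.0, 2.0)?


End effector via forward kinematics:
x = L1*cos(t1) + L2*cos(t1+t2) = 2.939
y = L1*sin(t1) + L2*sin(t1+t2) = -2.4957
Distance to target:
d = sqrt((-10.0 - 2.939)^2 + (2.0 - -2.4957)^2)
= sqrt(167.4177 + 20.2109)
= 13.6978 m


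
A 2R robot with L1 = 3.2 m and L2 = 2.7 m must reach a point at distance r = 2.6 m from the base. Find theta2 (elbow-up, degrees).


cos(theta2) = (r^2 - L1^2 - L2^2) / (2*L1*L2)
cos(theta2) = (6.76 - 10.24 - 7.29) / 17.28
cos(theta2) = -0.623264
theta2 = 128.5549 degrees


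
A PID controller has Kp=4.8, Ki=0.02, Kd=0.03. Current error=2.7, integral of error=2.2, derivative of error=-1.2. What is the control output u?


u = Kp*e + Ki*int(e) + Kd*de/dt
= 4.8*2.7 + 0.02*2.2 + 0.03*(-1.2)
= 12.96 + 0.044 + -0.036
= 12.968


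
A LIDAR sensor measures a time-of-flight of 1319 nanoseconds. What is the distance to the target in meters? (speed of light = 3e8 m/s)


tof = 1319 ns = 1.319e-06 s
dist = c * tof / 2
= 3e8 * 1.319e-06 / 2
= 197.85 m


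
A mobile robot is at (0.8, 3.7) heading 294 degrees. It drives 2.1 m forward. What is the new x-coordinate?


x_new = x0 + d*cos(theta)
= 0.8 + 2.1*cos(294)
= 0.8 + 0.8541
= 1.6541


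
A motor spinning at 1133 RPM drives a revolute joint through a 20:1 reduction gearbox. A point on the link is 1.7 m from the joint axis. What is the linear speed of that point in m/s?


omega_motor = 1133 * 2*pi/60 = 118.6475 rad/s
omega_joint = omega_motor / 20 = 5.9324 rad/s
v = omega_joint * r = 5.9324 * 1.7
= 10.085 m/s


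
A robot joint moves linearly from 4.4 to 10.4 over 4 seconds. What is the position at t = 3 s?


s = t/T = 3/4 = 0.75
p(t) = p0 + (pf-p0)*s
= 4.4 + (10.4 - 4.4) * 0.75
= 8.9


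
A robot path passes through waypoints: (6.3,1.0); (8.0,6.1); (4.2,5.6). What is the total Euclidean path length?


Segment lengths:
  seg1 = sqrt((1.7)^2 + (5.1)^2) = 5.3759
  seg2 = sqrt((-3.8)^2 + (-0.5)^2) = 3.8328
Total = 9.2086


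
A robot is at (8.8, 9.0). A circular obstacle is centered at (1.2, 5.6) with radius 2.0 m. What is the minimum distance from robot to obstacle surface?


center_dist = sqrt((8.8-1.2)^2 + (9.0-5.6)^2)
= sqrt(57.76 + 11.56)
= 8.3259
min_dist = center_dist - radius = 8.3259 - 2.0 = 6.3259 m


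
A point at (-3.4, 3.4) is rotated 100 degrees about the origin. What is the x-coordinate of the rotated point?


x' = x*cos(theta) - y*sin(theta)
cos(100 deg) = -0.1736, sin(100 deg) = 0.9848
x' = -3.4 * -0.1736 - 3.4 * 0.9848
= 0.5904 - 3.3483
= -2.7579


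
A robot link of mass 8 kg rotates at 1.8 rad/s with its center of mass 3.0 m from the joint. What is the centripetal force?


F = m * omega^2 * r
= 8 * 1.8^2 * 3.0
= 8 * 3.24 * 3.0
= 77.76 N


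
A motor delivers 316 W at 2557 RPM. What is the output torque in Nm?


omega = 2557 * 2*pi/60 = 267.7684 rad/s
tau = P / omega = 316 / 267.7684
= 1.1801 Nm


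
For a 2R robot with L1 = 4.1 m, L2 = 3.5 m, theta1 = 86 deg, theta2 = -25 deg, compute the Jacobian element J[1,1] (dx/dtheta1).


J[1,1] = -L1*sin(t1) - L2*sin(t1+t2)
= -4.1*sin(86) - 3.5*sin(61)
= -7.1512


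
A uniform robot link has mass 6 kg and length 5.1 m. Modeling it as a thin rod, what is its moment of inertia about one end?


I = (1/3) * m * L^2
= (1/3) * 6 * 5.1^2
= 0.333333 * 6 * 26.01
= 52.02 kg*m^2


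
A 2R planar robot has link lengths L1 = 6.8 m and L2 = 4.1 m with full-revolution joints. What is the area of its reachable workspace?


r_max = L1 + L2 = 10.9 m
r_min = |L1 - L2| = 2.7 m
Area = pi*(r_max^2 - r_min^2)
= pi*(118.81 - 7.29)
= pi * 111.52
= 350.3504 m^2


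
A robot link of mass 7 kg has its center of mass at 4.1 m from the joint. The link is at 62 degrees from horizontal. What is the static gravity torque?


tau = m*g*L*cos(angle)
= 7 * 9.81 * 4.1 * cos(62 deg)
= 7 * 9.81 * 4.1 * 0.4695
= 132.1783 Nm


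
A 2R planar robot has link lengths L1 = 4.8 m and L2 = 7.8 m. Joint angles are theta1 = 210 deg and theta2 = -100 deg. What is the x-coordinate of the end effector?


Convert angles to radians: theta1 = 3.6652, theta2 = -1.7453
x = L1*cos(theta1) + L2*cos(theta1+theta2)
x = -4.1569 + -2.6678
x = -6.8247


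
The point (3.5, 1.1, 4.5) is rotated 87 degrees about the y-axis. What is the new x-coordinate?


Rotation about y-axis: x' = x*cos(theta) + z*sin(theta)
= 3.5 * 0.0523 + 4.5 * 0.9986
= 4.677


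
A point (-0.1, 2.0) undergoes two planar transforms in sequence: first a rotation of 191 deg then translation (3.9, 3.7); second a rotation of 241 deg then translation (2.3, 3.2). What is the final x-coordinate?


After transform 1:
x1 = cos(191)*-0.1 - sin(191)*2.0 + 3.9 = 4.3798
y1 = sin(191)*-0.1 + cos(191)*2.0 + 3.7 = 1.7558
After transform 2:
x2 = cos(241)*4.3798 - sin(241)*1.7558 + 2.3
= 1.7123


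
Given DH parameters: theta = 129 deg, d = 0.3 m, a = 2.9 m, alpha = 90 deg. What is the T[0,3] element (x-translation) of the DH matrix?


T[0,3] = a * cos(theta)
= 2.9 * cos(129 deg)
= 2.9 * -0.6293
= -1.825


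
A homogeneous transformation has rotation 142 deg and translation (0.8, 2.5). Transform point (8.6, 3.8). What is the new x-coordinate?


x' = cos(theta)*px - sin(theta)*py + tx
= -0.788*8.6 - 0.6157*3.8 + 0.8
= -8.3164


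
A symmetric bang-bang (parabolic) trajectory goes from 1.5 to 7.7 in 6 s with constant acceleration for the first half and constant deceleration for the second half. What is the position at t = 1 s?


Symmetric rest-to-rest: each phase covers (pf-p0)/2 in time T/2. 0.5*a*(T/2)^2 = (pf-p0)/2 => a = 4*(pf-p0)/T^2
a = 4*(7.7-1.5)/6^2 = 0.6889
t = 1 is in the acceleration phase (t <= T/2).
p = p0 + 0.5*a*t^2 = 1.5 + 0.5*0.6889*1^2
= 1.8444


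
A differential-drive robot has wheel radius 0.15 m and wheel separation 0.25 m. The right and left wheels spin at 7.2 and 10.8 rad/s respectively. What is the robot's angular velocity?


vR = r*wR = 0.15*7.2 = 1.08 m/s
vL = r*wL = 0.15*10.8 = 1.62 m/s
v = (vR+vL)/2 = 1.35 m/s
omega = (vR-vL)/L = -2.16 rad/s
angular velocity = -2.16 rad/s


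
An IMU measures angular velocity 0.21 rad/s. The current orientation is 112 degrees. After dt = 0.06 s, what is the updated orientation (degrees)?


delta_theta = w * dt = 0.21 * 0.06 = 0.0126 rad
= 0.7219 deg
theta_new = 112 + 0.7219 = 112.7219 deg


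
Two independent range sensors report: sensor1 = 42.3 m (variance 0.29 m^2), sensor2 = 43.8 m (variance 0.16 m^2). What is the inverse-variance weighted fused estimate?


w1 = (1/var1) / (1/var1 + 1/var2)
   = 3.4483 / (3.4483 + 6.25) = 0.3556
w2 = 1 - w1 = 0.6444
fused = w1*s1 + w2*s2 = 15.04 + 28.2267
= 43.2667 m


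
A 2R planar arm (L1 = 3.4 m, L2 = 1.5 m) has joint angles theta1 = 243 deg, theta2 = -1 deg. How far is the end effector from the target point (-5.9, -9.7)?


End effector via forward kinematics:
x = L1*cos(t1) + L2*cos(t1+t2) = -2.2478
y = L1*sin(t1) + L2*sin(t1+t2) = -4.3538
Distance to target:
d = sqrt((-5.9 - -2.2478)^2 + (-9.7 - -4.3538)^2)
= sqrt(13.3387 + 28.5814)
= 6.4746 m


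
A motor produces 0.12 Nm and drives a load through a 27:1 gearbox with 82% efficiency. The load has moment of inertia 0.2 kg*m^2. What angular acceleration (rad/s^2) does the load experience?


tau_out = tau_motor * N * eta
= 0.12 * 27 * 0.82 = 2.6568 Nm
alpha = tau_out / I = 2.6568 / 0.2
= 13.284 rad/s^2


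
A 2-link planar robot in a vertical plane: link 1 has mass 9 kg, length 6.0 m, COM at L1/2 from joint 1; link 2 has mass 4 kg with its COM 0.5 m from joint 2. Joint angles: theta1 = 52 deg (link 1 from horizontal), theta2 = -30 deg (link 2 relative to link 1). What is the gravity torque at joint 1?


Horizontal distance from joint 1 to link-1 COM:
  x_c1 = (L1/2)*cos(t1) = 3.0 * 0.6157 = 1.847 m
Horizontal distance from joint 1 to link-2 COM:
  x_c2 = L1*cos(t1) + Lc2*cos(t1+t2)
       = 6.0*0.6157 + 0.5*0.9272 = 4.1576 m
tau1 = m1*g*x_c1 + m2*g*x_c2
     = 9*9.81*1.847 + 4*9.81*4.1576
     = 163.0703 + 163.1427
     = 326.2129 Nm


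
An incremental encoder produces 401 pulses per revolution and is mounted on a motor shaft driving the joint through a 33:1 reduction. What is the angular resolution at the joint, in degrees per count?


counts per rev = 401
effective counts at joint = 401 * 33 = 13233
resolution = 360 / 13233
= 0.0272 deg/count


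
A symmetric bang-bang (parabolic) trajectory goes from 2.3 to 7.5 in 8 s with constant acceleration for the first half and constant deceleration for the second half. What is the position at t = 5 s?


Symmetric rest-to-rest: each phase covers (pf-p0)/2 in time T/2. 0.5*a*(T/2)^2 = (pf-p0)/2 => a = 4*(pf-p0)/T^2
a = 4*(7.5-2.3)/8^2 = 0.325
t = 5 is in the deceleration phase (t > T/2).
p = pf - 0.5*a*(T-t)^2 = 7.5 - 0.5*0.325*3^2
= 6.0375


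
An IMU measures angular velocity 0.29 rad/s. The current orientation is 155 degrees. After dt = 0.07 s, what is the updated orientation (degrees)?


delta_theta = w * dt = 0.29 * 0.07 = 0.0203 rad
= 1.1631 deg
theta_new = 155 + 1.1631 = 156.1631 deg


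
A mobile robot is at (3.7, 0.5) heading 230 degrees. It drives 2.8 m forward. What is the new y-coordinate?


y_new = y0 + d*sin(theta)
= 0.5 + 2.8*sin(230)
= 0.5 + -2.1449
= -1.6449


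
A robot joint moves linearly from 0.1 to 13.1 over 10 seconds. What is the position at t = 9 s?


s = t/T = 9/10 = 0.9
p(t) = p0 + (pf-p0)*s
= 0.1 + (13.1 - 0.1) * 0.9
= 11.8


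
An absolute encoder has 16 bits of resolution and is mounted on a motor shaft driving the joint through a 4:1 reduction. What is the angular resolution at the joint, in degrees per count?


counts = 2^16 = 65536
effective counts at joint = 65536 * 4 = 262144
resolution = 360 / 262144
= 0.0014 deg/count


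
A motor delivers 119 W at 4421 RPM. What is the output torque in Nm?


omega = 4421 * 2*pi/60 = 462.966 rad/s
tau = P / omega = 119 / 462.966
= 0.257 Nm


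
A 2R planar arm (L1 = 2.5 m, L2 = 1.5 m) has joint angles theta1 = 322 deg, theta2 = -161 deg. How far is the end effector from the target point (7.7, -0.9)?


End effector via forward kinematics:
x = L1*cos(t1) + L2*cos(t1+t2) = 0.5517
y = L1*sin(t1) + L2*sin(t1+t2) = -1.0508
Distance to target:
d = sqrt((7.7 - 0.5517)^2 + (-0.9 - -1.0508)^2)
= sqrt(51.0975 + 0.0227)
= 7.1498 m


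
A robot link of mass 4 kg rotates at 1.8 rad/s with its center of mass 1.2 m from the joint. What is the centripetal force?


F = m * omega^2 * r
= 4 * 1.8^2 * 1.2
= 4 * 3.24 * 1.2
= 15.552 N


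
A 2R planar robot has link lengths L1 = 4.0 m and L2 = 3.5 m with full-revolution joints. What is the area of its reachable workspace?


r_max = L1 + L2 = 7.5 m
r_min = |L1 - L2| = 0.5 m
Area = pi*(r_max^2 - r_min^2)
= pi*(56.25 - 0.25)
= pi * 56.0
= 175.9292 m^2


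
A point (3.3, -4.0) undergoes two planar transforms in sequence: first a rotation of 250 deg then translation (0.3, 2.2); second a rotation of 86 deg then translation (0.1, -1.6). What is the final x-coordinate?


After transform 1:
x1 = cos(250)*3.3 - sin(250)*-4.0 + 0.3 = -4.5874
y1 = sin(250)*3.3 + cos(250)*-4.0 + 2.2 = 0.4671
After transform 2:
x2 = cos(86)*-4.5874 - sin(86)*0.4671 + 0.1
= -0.686


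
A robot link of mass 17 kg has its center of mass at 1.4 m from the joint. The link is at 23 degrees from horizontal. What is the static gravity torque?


tau = m*g*L*cos(angle)
= 17 * 9.81 * 1.4 * cos(23 deg)
= 17 * 9.81 * 1.4 * 0.9205
= 214.9176 Nm


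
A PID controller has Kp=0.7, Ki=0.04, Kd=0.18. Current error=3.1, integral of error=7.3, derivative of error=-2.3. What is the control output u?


u = Kp*e + Ki*int(e) + Kd*de/dt
= 0.7*3.1 + 0.04*7.3 + 0.18*(-2.3)
= 2.17 + 0.292 + -0.414
= 2.048


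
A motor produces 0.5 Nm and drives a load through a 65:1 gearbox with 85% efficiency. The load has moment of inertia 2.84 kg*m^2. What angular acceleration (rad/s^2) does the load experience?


tau_out = tau_motor * N * eta
= 0.5 * 65 * 0.85 = 27.625 Nm
alpha = tau_out / I = 27.625 / 2.84
= 9.7271 rad/s^2


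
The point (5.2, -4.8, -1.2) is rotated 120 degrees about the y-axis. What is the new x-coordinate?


Rotation about y-axis: x' = x*cos(theta) + z*sin(theta)
= 5.2 * -0.5 + -1.2 * 0.866
= -3.6392


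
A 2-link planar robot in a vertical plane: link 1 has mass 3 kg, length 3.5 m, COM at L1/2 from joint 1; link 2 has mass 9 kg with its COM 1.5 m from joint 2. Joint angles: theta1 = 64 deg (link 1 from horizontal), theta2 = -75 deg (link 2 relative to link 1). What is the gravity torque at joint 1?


Horizontal distance from joint 1 to link-1 COM:
  x_c1 = (L1/2)*cos(t1) = 1.75 * 0.4384 = 0.7671 m
Horizontal distance from joint 1 to link-2 COM:
  x_c2 = L1*cos(t1) + Lc2*cos(t1+t2)
       = 3.5*0.4384 + 1.5*0.9816 = 3.0067 m
tau1 = m1*g*x_c1 + m2*g*x_c2
     = 3*9.81*0.7671 + 9*9.81*3.0067
     = 22.5772 + 265.4651
     = 288.0423 Nm


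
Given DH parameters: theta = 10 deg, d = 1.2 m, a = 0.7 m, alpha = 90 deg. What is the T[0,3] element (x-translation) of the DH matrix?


T[0,3] = a * cos(theta)
= 0.7 * cos(10 deg)
= 0.7 * 0.9848
= 0.6894


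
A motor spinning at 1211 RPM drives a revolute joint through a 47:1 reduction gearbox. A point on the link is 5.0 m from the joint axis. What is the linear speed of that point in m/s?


omega_motor = 1211 * 2*pi/60 = 126.8156 rad/s
omega_joint = omega_motor / 47 = 2.6982 rad/s
v = omega_joint * r = 2.6982 * 5.0
= 13.491 m/s


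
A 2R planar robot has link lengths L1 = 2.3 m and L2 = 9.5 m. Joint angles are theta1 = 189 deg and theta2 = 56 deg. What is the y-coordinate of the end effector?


Convert angles to radians: theta1 = 3.2987, theta2 = 0.9774
y = L1*sin(theta1) + L2*sin(theta1+theta2)
y = -0.3598 + -8.6099
y = -8.9697


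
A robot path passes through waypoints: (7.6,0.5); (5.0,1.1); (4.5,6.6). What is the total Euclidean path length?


Segment lengths:
  seg1 = sqrt((-2.6)^2 + (0.6)^2) = 2.6683
  seg2 = sqrt((-0.5)^2 + (5.5)^2) = 5.5227
Total = 8.191


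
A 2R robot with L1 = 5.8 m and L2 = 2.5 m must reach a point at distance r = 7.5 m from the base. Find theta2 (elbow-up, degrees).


cos(theta2) = (r^2 - L1^2 - L2^2) / (2*L1*L2)
cos(theta2) = (56.25 - 33.64 - 6.25) / 29.0
cos(theta2) = 0.564138
theta2 = 55.6576 degrees
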